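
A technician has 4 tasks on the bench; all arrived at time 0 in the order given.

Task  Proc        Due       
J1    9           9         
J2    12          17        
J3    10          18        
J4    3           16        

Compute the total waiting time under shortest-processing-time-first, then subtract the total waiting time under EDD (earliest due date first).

-8

SPT (increasing processing time): J4 J1 J3 J2.
J4: waits 0, runs 0→3
J1: waits 3, runs 3→12
J3: waits 12, runs 12→22
J2: waits 22, runs 22→34
Sum = 0+3+12+22 = 37.
EDD (increasing due date): J1 J4 J2 J3.
J1: waits 0, runs 0→9
J4: waits 9, runs 9→12
J2: waits 12, runs 12→24
J3: waits 24, runs 24→34
Sum = 0+9+12+24 = 45.
Difference = 37 − 45 = -8.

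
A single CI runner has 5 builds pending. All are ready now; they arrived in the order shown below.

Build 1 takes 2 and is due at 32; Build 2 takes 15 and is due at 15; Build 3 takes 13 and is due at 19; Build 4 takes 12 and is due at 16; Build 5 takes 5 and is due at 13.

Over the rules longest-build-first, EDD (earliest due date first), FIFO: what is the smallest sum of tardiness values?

62

LPT (decreasing processing time): Build 2 Build 3 Build 4 Build 5 Build 1.
Build 2: 0→15, due 15, tardiness 0
Build 3: 15→28, due 19, tardiness 9
Build 4: 28→40, due 16, tardiness 24
Build 5: 40→45, due 13, tardiness 32
Build 1: 45→47, due 32, tardiness 15
Sum = 0+9+24+32+15 = 80.
EDD (increasing due date): Build 5 Build 2 Build 4 Build 3 Build 1.
Build 5: 0→5, due 13, tardiness 0
Build 2: 5→20, due 15, tardiness 5
Build 4: 20→32, due 16, tardiness 16
Build 3: 32→45, due 19, tardiness 26
Build 1: 45→47, due 32, tardiness 15
Sum = 0+5+16+26+15 = 62.
FIFO (arrival order): Build 1 Build 2 Build 3 Build 4 Build 5.
Build 1: 0→2, due 32, tardiness 0
Build 2: 2→17, due 15, tardiness 2
Build 3: 17→30, due 19, tardiness 11
Build 4: 30→42, due 16, tardiness 26
Build 5: 42→47, due 13, tardiness 34
Sum = 0+2+11+26+34 = 73.
LPT 80, EDD 62, FIFO 73 → minimum 62.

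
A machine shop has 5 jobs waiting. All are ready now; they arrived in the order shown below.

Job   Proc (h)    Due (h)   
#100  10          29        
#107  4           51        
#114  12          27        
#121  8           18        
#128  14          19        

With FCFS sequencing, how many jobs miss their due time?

2

FIFO (arrival order): #100 #107 #114 #121 #128.
#100: 0→10, due 29, tardiness 0
#107: 10→14, due 51, tardiness 0
#114: 14→26, due 27, tardiness 0
#121: 26→34, due 18, tardiness 16
#128: 34→48, due 19, tardiness 29
Late jobs: 2.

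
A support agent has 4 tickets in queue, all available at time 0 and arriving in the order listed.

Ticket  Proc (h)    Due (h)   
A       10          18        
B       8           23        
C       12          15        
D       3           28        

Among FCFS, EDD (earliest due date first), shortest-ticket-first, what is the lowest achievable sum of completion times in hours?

68

FIFO (arrival order): A B C D.
A: 0→10
B: 10→18
C: 18→30
D: 30→33
Sum = 10+18+30+33 = 91.
EDD (increasing due date): C A B D.
C: 0→12
A: 12→22
B: 22→30
D: 30→33
Sum = 12+22+30+33 = 97.
SPT (increasing processing time): D B A C.
D: 0→3
B: 3→11
A: 11→21
C: 21→33
Sum = 3+11+21+33 = 68.
FIFO 91, EDD 97, SPT 68 → minimum 68.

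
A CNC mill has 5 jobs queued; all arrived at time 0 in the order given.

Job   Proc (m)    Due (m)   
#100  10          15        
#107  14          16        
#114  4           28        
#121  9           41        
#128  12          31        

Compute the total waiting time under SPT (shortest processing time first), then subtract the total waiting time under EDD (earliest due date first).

SPT (increasing processing time): #114 #121 #100 #128 #107.
#114: waits 0, runs 0→4
#121: waits 4, runs 4→13
#100: waits 13, runs 13→23
#128: waits 23, runs 23→35
#107: waits 35, runs 35→49
Sum = 0+4+13+23+35 = 75.
EDD (increasing due date): #100 #107 #114 #128 #121.
#100: waits 0, runs 0→10
#107: waits 10, runs 10→24
#114: waits 24, runs 24→28
#128: waits 28, runs 28→40
#121: waits 40, runs 40→49
Sum = 0+10+24+28+40 = 102.
Difference = 75 − 102 = -27.

-27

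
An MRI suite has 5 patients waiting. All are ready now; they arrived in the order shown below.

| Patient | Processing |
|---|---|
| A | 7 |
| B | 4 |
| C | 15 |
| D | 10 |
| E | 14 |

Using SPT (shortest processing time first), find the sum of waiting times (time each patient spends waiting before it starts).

71

SPT (increasing processing time): B A D E C.
B: waits 0, runs 0→4
A: waits 4, runs 4→11
D: waits 11, runs 11→21
E: waits 21, runs 21→35
C: waits 35, runs 35→50
Sum = 0+4+11+21+35 = 71.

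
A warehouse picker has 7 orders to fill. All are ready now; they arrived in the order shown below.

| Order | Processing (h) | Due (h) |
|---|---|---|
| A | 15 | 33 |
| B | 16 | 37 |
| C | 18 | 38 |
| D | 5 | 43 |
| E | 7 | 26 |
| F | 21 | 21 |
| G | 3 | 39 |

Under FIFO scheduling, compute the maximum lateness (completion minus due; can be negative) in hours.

61

FIFO (arrival order): A B C D E F G.
A: 0→15, due 33, lateness -18
B: 15→31, due 37, lateness -6
C: 31→49, due 38, lateness 11
D: 49→54, due 43, lateness 11
E: 54→61, due 26, lateness 35
F: 61→82, due 21, lateness 61
G: 82→85, due 39, lateness 46
Maximum = 61.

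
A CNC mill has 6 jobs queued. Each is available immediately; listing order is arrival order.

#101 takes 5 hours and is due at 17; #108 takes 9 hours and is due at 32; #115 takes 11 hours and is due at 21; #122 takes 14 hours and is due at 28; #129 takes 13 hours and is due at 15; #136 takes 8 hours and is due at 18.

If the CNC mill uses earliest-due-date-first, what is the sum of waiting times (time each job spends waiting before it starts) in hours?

EDD (increasing due date): #129 #101 #136 #115 #122 #108.
#129: waits 0, runs 0→13
#101: waits 13, runs 13→18
#136: waits 18, runs 18→26
#115: waits 26, runs 26→37
#122: waits 37, runs 37→51
#108: waits 51, runs 51→60
Sum = 0+13+18+26+37+51 = 145.

145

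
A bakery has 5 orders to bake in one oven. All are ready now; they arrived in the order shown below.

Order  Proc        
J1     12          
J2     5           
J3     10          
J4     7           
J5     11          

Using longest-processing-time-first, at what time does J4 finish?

LPT (decreasing processing time): J1 J5 J3 J4 J2.
J1: 0→12
J5: 12→23
J3: 23→33
J4: 33→40

40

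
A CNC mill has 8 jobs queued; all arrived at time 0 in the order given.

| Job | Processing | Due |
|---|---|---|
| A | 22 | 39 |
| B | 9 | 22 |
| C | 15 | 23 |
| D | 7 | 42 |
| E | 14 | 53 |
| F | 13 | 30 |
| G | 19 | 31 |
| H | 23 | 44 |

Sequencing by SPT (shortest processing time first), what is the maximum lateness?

SPT (increasing processing time): D B F E C G A H.
D: 0→7, due 42, lateness -35
B: 7→16, due 22, lateness -6
F: 16→29, due 30, lateness -1
E: 29→43, due 53, lateness -10
C: 43→58, due 23, lateness 35
G: 58→77, due 31, lateness 46
A: 77→99, due 39, lateness 60
H: 99→122, due 44, lateness 78
Maximum = 78.

78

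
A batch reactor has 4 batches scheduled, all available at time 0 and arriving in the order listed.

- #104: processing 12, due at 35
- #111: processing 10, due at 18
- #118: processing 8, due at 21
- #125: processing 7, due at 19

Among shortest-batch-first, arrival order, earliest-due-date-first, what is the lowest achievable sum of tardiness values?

6

SPT (increasing processing time): #125 #118 #111 #104.
#125: 0→7, due 19, tardiness 0
#118: 7→15, due 21, tardiness 0
#111: 15→25, due 18, tardiness 7
#104: 25→37, due 35, tardiness 2
Sum = 0+0+7+2 = 9.
FIFO (arrival order): #104 #111 #118 #125.
#104: 0→12, due 35, tardiness 0
#111: 12→22, due 18, tardiness 4
#118: 22→30, due 21, tardiness 9
#125: 30→37, due 19, tardiness 18
Sum = 0+4+9+18 = 31.
EDD (increasing due date): #111 #125 #118 #104.
#111: 0→10, due 18, tardiness 0
#125: 10→17, due 19, tardiness 0
#118: 17→25, due 21, tardiness 4
#104: 25→37, due 35, tardiness 2
Sum = 0+0+4+2 = 6.
SPT 9, FIFO 31, EDD 6 → minimum 6.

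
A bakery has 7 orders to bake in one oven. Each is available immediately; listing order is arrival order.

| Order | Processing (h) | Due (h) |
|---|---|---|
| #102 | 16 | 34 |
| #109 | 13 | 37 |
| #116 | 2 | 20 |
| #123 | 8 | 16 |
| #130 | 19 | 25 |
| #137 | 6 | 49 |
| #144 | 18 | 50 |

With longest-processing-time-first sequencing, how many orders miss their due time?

LPT (decreasing processing time): #130 #144 #102 #109 #123 #137 #116.
#130: 0→19, due 25, tardiness 0
#144: 19→37, due 50, tardiness 0
#102: 37→53, due 34, tardiness 19
#109: 53→66, due 37, tardiness 29
#123: 66→74, due 16, tardiness 58
#137: 74→80, due 49, tardiness 31
#116: 80→82, due 20, tardiness 62
Late orders: 5.

5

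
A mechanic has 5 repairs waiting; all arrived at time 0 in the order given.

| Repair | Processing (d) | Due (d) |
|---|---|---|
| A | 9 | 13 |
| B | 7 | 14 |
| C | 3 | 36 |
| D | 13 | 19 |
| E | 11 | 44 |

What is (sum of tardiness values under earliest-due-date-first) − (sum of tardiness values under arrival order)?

-3

EDD (increasing due date): A B D C E.
A: 0→9, due 13, tardiness 0
B: 9→16, due 14, tardiness 2
D: 16→29, due 19, tardiness 10
C: 29→32, due 36, tardiness 0
E: 32→43, due 44, tardiness 0
Sum = 0+2+10+0+0 = 12.
FIFO (arrival order): A B C D E.
A: 0→9, due 13, tardiness 0
B: 9→16, due 14, tardiness 2
C: 16→19, due 36, tardiness 0
D: 19→32, due 19, tardiness 13
E: 32→43, due 44, tardiness 0
Sum = 0+2+0+13+0 = 15.
Difference = 12 − 15 = -3.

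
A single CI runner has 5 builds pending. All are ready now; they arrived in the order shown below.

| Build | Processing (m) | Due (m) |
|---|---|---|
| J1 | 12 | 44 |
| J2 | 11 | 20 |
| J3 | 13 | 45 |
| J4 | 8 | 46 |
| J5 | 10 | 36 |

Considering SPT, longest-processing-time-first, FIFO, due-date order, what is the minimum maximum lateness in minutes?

8

SPT (increasing processing time): J4 J5 J2 J1 J3.
J4: 0→8, due 46, lateness -38
J5: 8→18, due 36, lateness -18
J2: 18→29, due 20, lateness 9
J1: 29→41, due 44, lateness -3
J3: 41→54, due 45, lateness 9
Maximum = 9.
LPT (decreasing processing time): J3 J1 J2 J5 J4.
J3: 0→13, due 45, lateness -32
J1: 13→25, due 44, lateness -19
J2: 25→36, due 20, lateness 16
J5: 36→46, due 36, lateness 10
J4: 46→54, due 46, lateness 8
Maximum = 16.
FIFO (arrival order): J1 J2 J3 J4 J5.
J1: 0→12, due 44, lateness -32
J2: 12→23, due 20, lateness 3
J3: 23→36, due 45, lateness -9
J4: 36→44, due 46, lateness -2
J5: 44→54, due 36, lateness 18
Maximum = 18.
EDD (increasing due date): J2 J5 J1 J3 J4.
J2: 0→11, due 20, lateness -9
J5: 11→21, due 36, lateness -15
J1: 21→33, due 44, lateness -11
J3: 33→46, due 45, lateness 1
J4: 46→54, due 46, lateness 8
Maximum = 8.
SPT 9, LPT 16, FIFO 18, EDD 8 → minimum 8.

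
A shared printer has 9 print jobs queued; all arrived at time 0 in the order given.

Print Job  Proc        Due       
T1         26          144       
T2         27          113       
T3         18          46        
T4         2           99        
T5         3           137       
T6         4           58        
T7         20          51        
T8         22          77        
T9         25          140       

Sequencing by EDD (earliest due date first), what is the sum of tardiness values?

EDD (increasing due date): T3 T7 T6 T8 T4 T2 T5 T9 T1.
T3: 0→18, due 46, tardiness 0
T7: 18→38, due 51, tardiness 0
T6: 38→42, due 58, tardiness 0
T8: 42→64, due 77, tardiness 0
T4: 64→66, due 99, tardiness 0
T2: 66→93, due 113, tardiness 0
T5: 93→96, due 137, tardiness 0
T9: 96→121, due 140, tardiness 0
T1: 121→147, due 144, tardiness 3
Sum = 0+0+0+0+0+0+0+0+3 = 3.

3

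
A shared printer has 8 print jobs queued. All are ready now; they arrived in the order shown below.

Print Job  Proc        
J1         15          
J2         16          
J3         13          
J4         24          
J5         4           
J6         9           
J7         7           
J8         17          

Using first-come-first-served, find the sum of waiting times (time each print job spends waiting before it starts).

FIFO (arrival order): J1 J2 J3 J4 J5 J6 J7 J8.
J1: waits 0, runs 0→15
J2: waits 15, runs 15→31
J3: waits 31, runs 31→44
J4: waits 44, runs 44→68
J5: waits 68, runs 68→72
J6: waits 72, runs 72→81
J7: waits 81, runs 81→88
J8: waits 88, runs 88→105
Sum = 0+15+31+44+68+72+81+88 = 399.

399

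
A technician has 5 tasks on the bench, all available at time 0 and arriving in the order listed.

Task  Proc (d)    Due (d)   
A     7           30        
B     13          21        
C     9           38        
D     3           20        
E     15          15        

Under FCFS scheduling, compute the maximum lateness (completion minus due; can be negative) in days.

32

FIFO (arrival order): A B C D E.
A: 0→7, due 30, lateness -23
B: 7→20, due 21, lateness -1
C: 20→29, due 38, lateness -9
D: 29→32, due 20, lateness 12
E: 32→47, due 15, lateness 32
Maximum = 32.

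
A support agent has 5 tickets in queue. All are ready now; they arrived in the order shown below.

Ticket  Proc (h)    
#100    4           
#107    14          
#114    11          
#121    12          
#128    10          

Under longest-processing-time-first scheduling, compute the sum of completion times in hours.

175

LPT (decreasing processing time): #107 #121 #114 #128 #100.
#107: 0→14
#121: 14→26
#114: 26→37
#128: 37→47
#100: 47→51
Sum = 14+26+37+47+51 = 175.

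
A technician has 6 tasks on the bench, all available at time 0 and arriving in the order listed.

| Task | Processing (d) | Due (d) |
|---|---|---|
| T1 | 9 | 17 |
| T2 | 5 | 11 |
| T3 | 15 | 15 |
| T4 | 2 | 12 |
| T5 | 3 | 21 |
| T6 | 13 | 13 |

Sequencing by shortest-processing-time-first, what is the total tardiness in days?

SPT (increasing processing time): T4 T5 T2 T1 T6 T3.
T4: 0→2, due 12, tardiness 0
T5: 2→5, due 21, tardiness 0
T2: 5→10, due 11, tardiness 0
T1: 10→19, due 17, tardiness 2
T6: 19→32, due 13, tardiness 19
T3: 32→47, due 15, tardiness 32
Sum = 0+0+0+2+19+32 = 53.

53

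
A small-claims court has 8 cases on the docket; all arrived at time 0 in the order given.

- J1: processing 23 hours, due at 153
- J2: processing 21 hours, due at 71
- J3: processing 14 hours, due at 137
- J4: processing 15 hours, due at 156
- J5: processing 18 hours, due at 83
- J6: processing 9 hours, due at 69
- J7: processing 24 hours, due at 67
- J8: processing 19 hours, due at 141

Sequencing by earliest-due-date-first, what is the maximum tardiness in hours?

EDD (increasing due date): J7 J6 J2 J5 J3 J8 J1 J4.
J7: 0→24, due 67, tardiness 0
J6: 24→33, due 69, tardiness 0
J2: 33→54, due 71, tardiness 0
J5: 54→72, due 83, tardiness 0
J3: 72→86, due 137, tardiness 0
J8: 86→105, due 141, tardiness 0
J1: 105→128, due 153, tardiness 0
J4: 128→143, due 156, tardiness 0
Maximum = 0.

0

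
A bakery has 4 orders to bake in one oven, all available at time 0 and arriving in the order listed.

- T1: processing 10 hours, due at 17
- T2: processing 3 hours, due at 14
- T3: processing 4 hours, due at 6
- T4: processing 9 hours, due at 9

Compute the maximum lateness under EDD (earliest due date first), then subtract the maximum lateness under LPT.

EDD (increasing due date): T3 T4 T2 T1.
T3: 0→4, due 6, lateness -2
T4: 4→13, due 9, lateness 4
T2: 13→16, due 14, lateness 2
T1: 16→26, due 17, lateness 9
Maximum = 9.
LPT (decreasing processing time): T1 T4 T3 T2.
T1: 0→10, due 17, lateness -7
T4: 10→19, due 9, lateness 10
T3: 19→23, due 6, lateness 17
T2: 23→26, due 14, lateness 12
Maximum = 17.
Difference = 9 − 17 = -8.

-8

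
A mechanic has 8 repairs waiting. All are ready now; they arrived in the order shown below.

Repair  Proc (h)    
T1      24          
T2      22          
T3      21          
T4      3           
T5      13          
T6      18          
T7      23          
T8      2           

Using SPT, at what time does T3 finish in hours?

SPT (increasing processing time): T8 T4 T5 T6 T3 T2 T7 T1.
T8: 0→2
T4: 2→5
T5: 5→18
T6: 18→36
T3: 36→57

57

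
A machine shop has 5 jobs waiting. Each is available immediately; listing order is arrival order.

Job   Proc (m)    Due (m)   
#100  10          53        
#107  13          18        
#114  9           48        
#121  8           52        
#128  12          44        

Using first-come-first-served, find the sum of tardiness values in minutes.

13

FIFO (arrival order): #100 #107 #114 #121 #128.
#100: 0→10, due 53, tardiness 0
#107: 10→23, due 18, tardiness 5
#114: 23→32, due 48, tardiness 0
#121: 32→40, due 52, tardiness 0
#128: 40→52, due 44, tardiness 8
Sum = 0+5+0+0+8 = 13.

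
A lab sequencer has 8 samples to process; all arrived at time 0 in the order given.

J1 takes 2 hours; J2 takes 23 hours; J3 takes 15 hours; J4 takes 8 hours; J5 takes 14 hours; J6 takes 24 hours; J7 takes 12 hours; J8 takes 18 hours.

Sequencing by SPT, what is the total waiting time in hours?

SPT (increasing processing time): J1 J4 J7 J5 J3 J8 J2 J6.
J1: waits 0, runs 0→2
J4: waits 2, runs 2→10
J7: waits 10, runs 10→22
J5: waits 22, runs 22→36
J3: waits 36, runs 36→51
J8: waits 51, runs 51→69
J2: waits 69, runs 69→92
J6: waits 92, runs 92→116
Sum = 0+2+10+22+36+51+69+92 = 282.

282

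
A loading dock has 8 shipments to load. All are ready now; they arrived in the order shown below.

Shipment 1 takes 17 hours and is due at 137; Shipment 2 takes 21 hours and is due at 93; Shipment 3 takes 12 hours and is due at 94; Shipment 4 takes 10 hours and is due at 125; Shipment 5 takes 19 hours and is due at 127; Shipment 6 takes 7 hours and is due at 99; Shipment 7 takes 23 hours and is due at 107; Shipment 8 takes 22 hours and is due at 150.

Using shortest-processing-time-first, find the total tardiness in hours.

SPT (increasing processing time): Shipment 6 Shipment 4 Shipment 3 Shipment 1 Shipment 5 Shipment 2 Shipment 8 Shipment 7.
Shipment 6: 0→7, due 99, tardiness 0
Shipment 4: 7→17, due 125, tardiness 0
Shipment 3: 17→29, due 94, tardiness 0
Shipment 1: 29→46, due 137, tardiness 0
Shipment 5: 46→65, due 127, tardiness 0
Shipment 2: 65→86, due 93, tardiness 0
Shipment 8: 86→108, due 150, tardiness 0
Shipment 7: 108→131, due 107, tardiness 24
Sum = 0+0+0+0+0+0+0+24 = 24.

24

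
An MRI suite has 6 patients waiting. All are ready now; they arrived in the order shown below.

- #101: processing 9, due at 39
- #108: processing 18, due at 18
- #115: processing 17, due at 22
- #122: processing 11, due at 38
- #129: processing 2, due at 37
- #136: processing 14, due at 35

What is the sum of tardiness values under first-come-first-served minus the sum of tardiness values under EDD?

FIFO (arrival order): #101 #108 #115 #122 #129 #136.
#101: 0→9, due 39, tardiness 0
#108: 9→27, due 18, tardiness 9
#115: 27→44, due 22, tardiness 22
#122: 44→55, due 38, tardiness 17
#129: 55→57, due 37, tardiness 20
#136: 57→71, due 35, tardiness 36
Sum = 0+9+22+17+20+36 = 104.
EDD (increasing due date): #108 #115 #136 #129 #122 #101.
#108: 0→18, due 18, tardiness 0
#115: 18→35, due 22, tardiness 13
#136: 35→49, due 35, tardiness 14
#129: 49→51, due 37, tardiness 14
#122: 51→62, due 38, tardiness 24
#101: 62→71, due 39, tardiness 32
Sum = 0+13+14+14+24+32 = 97.
Difference = 104 − 97 = 7.

7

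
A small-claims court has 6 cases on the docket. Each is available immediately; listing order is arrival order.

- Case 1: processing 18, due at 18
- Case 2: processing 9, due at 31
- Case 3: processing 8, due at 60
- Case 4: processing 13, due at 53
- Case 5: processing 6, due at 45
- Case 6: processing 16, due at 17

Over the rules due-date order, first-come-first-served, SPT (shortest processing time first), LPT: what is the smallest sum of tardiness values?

EDD (increasing due date): Case 6 Case 1 Case 2 Case 5 Case 4 Case 3.
Case 6: 0→16, due 17, tardiness 0
Case 1: 16→34, due 18, tardiness 16
Case 2: 34→43, due 31, tardiness 12
Case 5: 43→49, due 45, tardiness 4
Case 4: 49→62, due 53, tardiness 9
Case 3: 62→70, due 60, tardiness 10
Sum = 0+16+12+4+9+10 = 51.
FIFO (arrival order): Case 1 Case 2 Case 3 Case 4 Case 5 Case 6.
Case 1: 0→18, due 18, tardiness 0
Case 2: 18→27, due 31, tardiness 0
Case 3: 27→35, due 60, tardiness 0
Case 4: 35→48, due 53, tardiness 0
Case 5: 48→54, due 45, tardiness 9
Case 6: 54→70, due 17, tardiness 53
Sum = 0+0+0+0+9+53 = 62.
SPT (increasing processing time): Case 5 Case 3 Case 2 Case 4 Case 6 Case 1.
Case 5: 0→6, due 45, tardiness 0
Case 3: 6→14, due 60, tardiness 0
Case 2: 14→23, due 31, tardiness 0
Case 4: 23→36, due 53, tardiness 0
Case 6: 36→52, due 17, tardiness 35
Case 1: 52→70, due 18, tardiness 52
Sum = 0+0+0+0+35+52 = 87.
LPT (decreasing processing time): Case 1 Case 6 Case 4 Case 2 Case 3 Case 5.
Case 1: 0→18, due 18, tardiness 0
Case 6: 18→34, due 17, tardiness 17
Case 4: 34→47, due 53, tardiness 0
Case 2: 47→56, due 31, tardiness 25
Case 3: 56→64, due 60, tardiness 4
Case 5: 64→70, due 45, tardiness 25
Sum = 0+17+0+25+4+25 = 71.
EDD 51, FIFO 62, SPT 87, LPT 71 → minimum 51.

51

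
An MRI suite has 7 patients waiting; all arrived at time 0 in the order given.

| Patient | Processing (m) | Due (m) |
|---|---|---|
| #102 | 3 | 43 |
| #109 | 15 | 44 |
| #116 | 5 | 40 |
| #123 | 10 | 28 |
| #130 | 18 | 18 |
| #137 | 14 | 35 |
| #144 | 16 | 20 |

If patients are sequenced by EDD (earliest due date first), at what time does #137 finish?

58

EDD (increasing due date): #130 #144 #123 #137 #116 #102 #109.
#130: 0→18
#144: 18→34
#123: 34→44
#137: 44→58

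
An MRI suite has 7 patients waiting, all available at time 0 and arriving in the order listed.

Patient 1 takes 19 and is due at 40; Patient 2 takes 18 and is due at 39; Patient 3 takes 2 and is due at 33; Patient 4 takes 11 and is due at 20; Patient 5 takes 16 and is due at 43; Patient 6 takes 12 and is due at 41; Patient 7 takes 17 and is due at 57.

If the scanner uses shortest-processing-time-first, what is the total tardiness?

SPT (increasing processing time): Patient 3 Patient 4 Patient 6 Patient 5 Patient 7 Patient 2 Patient 1.
Patient 3: 0→2, due 33, tardiness 0
Patient 4: 2→13, due 20, tardiness 0
Patient 6: 13→25, due 41, tardiness 0
Patient 5: 25→41, due 43, tardiness 0
Patient 7: 41→58, due 57, tardiness 1
Patient 2: 58→76, due 39, tardiness 37
Patient 1: 76→95, due 40, tardiness 55
Sum = 0+0+0+0+1+37+55 = 93.

93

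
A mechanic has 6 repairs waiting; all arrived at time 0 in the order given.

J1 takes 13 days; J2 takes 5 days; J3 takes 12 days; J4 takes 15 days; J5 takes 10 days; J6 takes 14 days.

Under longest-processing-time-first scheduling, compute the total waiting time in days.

204

LPT (decreasing processing time): J4 J6 J1 J3 J5 J2.
J4: waits 0, runs 0→15
J6: waits 15, runs 15→29
J1: waits 29, runs 29→42
J3: waits 42, runs 42→54
J5: waits 54, runs 54→64
J2: waits 64, runs 64→69
Sum = 0+15+29+42+54+64 = 204.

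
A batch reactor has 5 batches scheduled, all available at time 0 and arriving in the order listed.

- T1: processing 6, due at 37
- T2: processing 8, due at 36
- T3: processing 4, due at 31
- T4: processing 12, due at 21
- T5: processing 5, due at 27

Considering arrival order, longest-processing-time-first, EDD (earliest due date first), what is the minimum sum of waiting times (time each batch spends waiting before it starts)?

68

FIFO (arrival order): T1 T2 T3 T4 T5.
T1: waits 0, runs 0→6
T2: waits 6, runs 6→14
T3: waits 14, runs 14→18
T4: waits 18, runs 18→30
T5: waits 30, runs 30→35
Sum = 0+6+14+18+30 = 68.
LPT (decreasing processing time): T4 T2 T1 T5 T3.
T4: waits 0, runs 0→12
T2: waits 12, runs 12→20
T1: waits 20, runs 20→26
T5: waits 26, runs 26→31
T3: waits 31, runs 31→35
Sum = 0+12+20+26+31 = 89.
EDD (increasing due date): T4 T5 T3 T2 T1.
T4: waits 0, runs 0→12
T5: waits 12, runs 12→17
T3: waits 17, runs 17→21
T2: waits 21, runs 21→29
T1: waits 29, runs 29→35
Sum = 0+12+17+21+29 = 79.
FIFO 68, LPT 89, EDD 79 → minimum 68.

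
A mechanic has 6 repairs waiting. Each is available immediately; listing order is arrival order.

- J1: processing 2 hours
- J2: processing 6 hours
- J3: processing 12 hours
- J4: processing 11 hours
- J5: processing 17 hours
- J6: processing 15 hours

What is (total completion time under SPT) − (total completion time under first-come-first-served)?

SPT (increasing processing time): J1 J2 J4 J3 J6 J5.
J1: 0→2
J2: 2→8
J4: 8→19
J3: 19→31
J6: 31→46
J5: 46→63
Sum = 2+8+19+31+46+63 = 169.
FIFO (arrival order): J1 J2 J3 J4 J5 J6.
J1: 0→2
J2: 2→8
J3: 8→20
J4: 20→31
J5: 31→48
J6: 48→63
Sum = 2+8+20+31+48+63 = 172.
Difference = 169 − 172 = -3.

-3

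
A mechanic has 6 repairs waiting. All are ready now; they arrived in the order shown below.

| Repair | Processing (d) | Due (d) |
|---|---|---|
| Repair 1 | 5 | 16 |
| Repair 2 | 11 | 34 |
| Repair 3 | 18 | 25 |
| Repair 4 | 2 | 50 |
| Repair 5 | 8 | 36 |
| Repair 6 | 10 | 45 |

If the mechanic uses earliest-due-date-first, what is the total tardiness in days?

EDD (increasing due date): Repair 1 Repair 3 Repair 2 Repair 5 Repair 6 Repair 4.
Repair 1: 0→5, due 16, tardiness 0
Repair 3: 5→23, due 25, tardiness 0
Repair 2: 23→34, due 34, tardiness 0
Repair 5: 34→42, due 36, tardiness 6
Repair 6: 42→52, due 45, tardiness 7
Repair 4: 52→54, due 50, tardiness 4
Sum = 0+0+0+6+7+4 = 17.

17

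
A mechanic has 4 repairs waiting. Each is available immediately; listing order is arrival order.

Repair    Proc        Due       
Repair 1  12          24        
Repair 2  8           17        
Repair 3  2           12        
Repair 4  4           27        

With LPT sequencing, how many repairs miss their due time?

2

LPT (decreasing processing time): Repair 1 Repair 2 Repair 4 Repair 3.
Repair 1: 0→12, due 24, tardiness 0
Repair 2: 12→20, due 17, tardiness 3
Repair 4: 20→24, due 27, tardiness 0
Repair 3: 24→26, due 12, tardiness 14
Late repairs: 2.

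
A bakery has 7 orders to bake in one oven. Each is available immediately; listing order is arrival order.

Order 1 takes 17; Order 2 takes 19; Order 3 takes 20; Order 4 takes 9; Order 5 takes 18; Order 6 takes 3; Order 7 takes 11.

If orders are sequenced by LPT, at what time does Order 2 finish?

LPT (decreasing processing time): Order 3 Order 2 Order 5 Order 1 Order 7 Order 4 Order 6.
Order 3: 0→20
Order 2: 20→39

39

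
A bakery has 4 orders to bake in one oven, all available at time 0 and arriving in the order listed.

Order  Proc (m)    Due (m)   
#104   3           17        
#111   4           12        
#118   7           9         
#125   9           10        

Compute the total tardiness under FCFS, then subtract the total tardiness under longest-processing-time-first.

-3

FIFO (arrival order): #104 #111 #118 #125.
#104: 0→3, due 17, tardiness 0
#111: 3→7, due 12, tardiness 0
#118: 7→14, due 9, tardiness 5
#125: 14→23, due 10, tardiness 13
Sum = 0+0+5+13 = 18.
LPT (decreasing processing time): #125 #118 #111 #104.
#125: 0→9, due 10, tardiness 0
#118: 9→16, due 9, tardiness 7
#111: 16→20, due 12, tardiness 8
#104: 20→23, due 17, tardiness 6
Sum = 0+7+8+6 = 21.
Difference = 18 − 21 = -3.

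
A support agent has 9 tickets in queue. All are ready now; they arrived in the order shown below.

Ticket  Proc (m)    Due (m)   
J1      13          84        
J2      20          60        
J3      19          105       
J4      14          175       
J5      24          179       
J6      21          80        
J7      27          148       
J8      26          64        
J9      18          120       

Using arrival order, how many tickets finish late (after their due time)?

3

FIFO (arrival order): J1 J2 J3 J4 J5 J6 J7 J8 J9.
J1: 0→13, due 84, tardiness 0
J2: 13→33, due 60, tardiness 0
J3: 33→52, due 105, tardiness 0
J4: 52→66, due 175, tardiness 0
J5: 66→90, due 179, tardiness 0
J6: 90→111, due 80, tardiness 31
J7: 111→138, due 148, tardiness 0
J8: 138→164, due 64, tardiness 100
J9: 164→182, due 120, tardiness 62
Late tickets: 3.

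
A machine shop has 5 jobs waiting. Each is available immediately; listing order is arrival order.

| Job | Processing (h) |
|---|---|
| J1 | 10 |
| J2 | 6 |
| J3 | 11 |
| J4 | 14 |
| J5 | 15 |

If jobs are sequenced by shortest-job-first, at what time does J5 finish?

SPT (increasing processing time): J2 J1 J3 J4 J5.
J2: 0→6
J1: 6→16
J3: 16→27
J4: 27→41
J5: 41→56

56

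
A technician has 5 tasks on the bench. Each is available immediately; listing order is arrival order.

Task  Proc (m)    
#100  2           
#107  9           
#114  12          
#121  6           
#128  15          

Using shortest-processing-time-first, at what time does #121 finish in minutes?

SPT (increasing processing time): #100 #121 #107 #114 #128.
#100: 0→2
#121: 2→8

8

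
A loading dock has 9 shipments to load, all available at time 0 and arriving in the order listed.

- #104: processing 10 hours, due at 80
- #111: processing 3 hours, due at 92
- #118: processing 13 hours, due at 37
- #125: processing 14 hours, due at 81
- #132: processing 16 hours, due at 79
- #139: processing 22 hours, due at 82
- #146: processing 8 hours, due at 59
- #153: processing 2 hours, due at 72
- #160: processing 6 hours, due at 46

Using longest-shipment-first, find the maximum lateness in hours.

43

LPT (decreasing processing time): #139 #132 #125 #118 #104 #146 #160 #111 #153.
#139: 0→22, due 82, lateness -60
#132: 22→38, due 79, lateness -41
#125: 38→52, due 81, lateness -29
#118: 52→65, due 37, lateness 28
#104: 65→75, due 80, lateness -5
#146: 75→83, due 59, lateness 24
#160: 83→89, due 46, lateness 43
#111: 89→92, due 92, lateness 0
#153: 92→94, due 72, lateness 22
Maximum = 43.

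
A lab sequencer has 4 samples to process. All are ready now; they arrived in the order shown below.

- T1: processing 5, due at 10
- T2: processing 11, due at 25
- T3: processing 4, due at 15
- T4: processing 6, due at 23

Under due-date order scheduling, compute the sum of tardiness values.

1

EDD (increasing due date): T1 T3 T4 T2.
T1: 0→5, due 10, tardiness 0
T3: 5→9, due 15, tardiness 0
T4: 9→15, due 23, tardiness 0
T2: 15→26, due 25, tardiness 1
Sum = 0+0+0+1 = 1.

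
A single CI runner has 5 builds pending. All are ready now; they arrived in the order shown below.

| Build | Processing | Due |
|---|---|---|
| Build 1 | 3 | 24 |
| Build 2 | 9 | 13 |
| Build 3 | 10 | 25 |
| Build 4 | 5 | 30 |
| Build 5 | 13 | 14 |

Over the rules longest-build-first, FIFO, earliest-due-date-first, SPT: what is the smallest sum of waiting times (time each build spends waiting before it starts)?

LPT (decreasing processing time): Build 5 Build 3 Build 2 Build 4 Build 1.
Build 5: waits 0, runs 0→13
Build 3: waits 13, runs 13→23
Build 2: waits 23, runs 23→32
Build 4: waits 32, runs 32→37
Build 1: waits 37, runs 37→40
Sum = 0+13+23+32+37 = 105.
FIFO (arrival order): Build 1 Build 2 Build 3 Build 4 Build 5.
Build 1: waits 0, runs 0→3
Build 2: waits 3, runs 3→12
Build 3: waits 12, runs 12→22
Build 4: waits 22, runs 22→27
Build 5: waits 27, runs 27→40
Sum = 0+3+12+22+27 = 64.
EDD (increasing due date): Build 2 Build 5 Build 1 Build 3 Build 4.
Build 2: waits 0, runs 0→9
Build 5: waits 9, runs 9→22
Build 1: waits 22, runs 22→25
Build 3: waits 25, runs 25→35
Build 4: waits 35, runs 35→40
Sum = 0+9+22+25+35 = 91.
SPT (increasing processing time): Build 1 Build 4 Build 2 Build 3 Build 5.
Build 1: waits 0, runs 0→3
Build 4: waits 3, runs 3→8
Build 2: waits 8, runs 8→17
Build 3: waits 17, runs 17→27
Build 5: waits 27, runs 27→40
Sum = 0+3+8+17+27 = 55.
LPT 105, FIFO 64, EDD 91, SPT 55 → minimum 55.

55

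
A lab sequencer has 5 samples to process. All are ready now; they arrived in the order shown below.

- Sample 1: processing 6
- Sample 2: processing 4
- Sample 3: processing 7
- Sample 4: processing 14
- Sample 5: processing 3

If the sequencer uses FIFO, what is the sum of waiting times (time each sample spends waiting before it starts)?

FIFO (arrival order): Sample 1 Sample 2 Sample 3 Sample 4 Sample 5.
Sample 1: waits 0, runs 0→6
Sample 2: waits 6, runs 6→10
Sample 3: waits 10, runs 10→17
Sample 4: waits 17, runs 17→31
Sample 5: waits 31, runs 31→34
Sum = 0+6+10+17+31 = 64.

64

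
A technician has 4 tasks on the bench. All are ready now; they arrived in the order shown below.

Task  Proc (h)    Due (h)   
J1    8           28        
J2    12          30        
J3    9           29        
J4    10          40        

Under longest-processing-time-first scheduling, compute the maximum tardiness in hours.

LPT (decreasing processing time): J2 J4 J3 J1.
J2: 0→12, due 30, tardiness 0
J4: 12→22, due 40, tardiness 0
J3: 22→31, due 29, tardiness 2
J1: 31→39, due 28, tardiness 11
Maximum = 11.

11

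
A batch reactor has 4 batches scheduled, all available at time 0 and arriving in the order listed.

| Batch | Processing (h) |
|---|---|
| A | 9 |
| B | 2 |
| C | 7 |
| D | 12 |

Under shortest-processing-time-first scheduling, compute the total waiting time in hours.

SPT (increasing processing time): B C A D.
B: waits 0, runs 0→2
C: waits 2, runs 2→9
A: waits 9, runs 9→18
D: waits 18, runs 18→30
Sum = 0+2+9+18 = 29.

29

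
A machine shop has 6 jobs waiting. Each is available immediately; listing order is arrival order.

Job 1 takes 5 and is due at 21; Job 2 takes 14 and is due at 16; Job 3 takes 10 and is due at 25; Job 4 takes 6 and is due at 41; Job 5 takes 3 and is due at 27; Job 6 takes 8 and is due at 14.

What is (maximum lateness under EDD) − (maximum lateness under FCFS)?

EDD (increasing due date): Job 6 Job 2 Job 1 Job 3 Job 5 Job 4.
Job 6: 0→8, due 14, lateness -6
Job 2: 8→22, due 16, lateness 6
Job 1: 22→27, due 21, lateness 6
Job 3: 27→37, due 25, lateness 12
Job 5: 37→40, due 27, lateness 13
Job 4: 40→46, due 41, lateness 5
Maximum = 13.
FIFO (arrival order): Job 1 Job 2 Job 3 Job 4 Job 5 Job 6.
Job 1: 0→5, due 21, lateness -16
Job 2: 5→19, due 16, lateness 3
Job 3: 19→29, due 25, lateness 4
Job 4: 29→35, due 41, lateness -6
Job 5: 35→38, due 27, lateness 11
Job 6: 38→46, due 14, lateness 32
Maximum = 32.
Difference = 13 − 32 = -19.

-19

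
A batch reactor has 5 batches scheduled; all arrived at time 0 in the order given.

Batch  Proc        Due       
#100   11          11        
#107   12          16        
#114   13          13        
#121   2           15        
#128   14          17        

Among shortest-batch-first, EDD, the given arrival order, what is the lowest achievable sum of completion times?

SPT (increasing processing time): #121 #100 #107 #114 #128.
#121: 0→2
#100: 2→13
#107: 13→25
#114: 25→38
#128: 38→52
Sum = 2+13+25+38+52 = 130.
EDD (increasing due date): #100 #114 #121 #107 #128.
#100: 0→11
#114: 11→24
#121: 24→26
#107: 26→38
#128: 38→52
Sum = 11+24+26+38+52 = 151.
FIFO (arrival order): #100 #107 #114 #121 #128.
#100: 0→11
#107: 11→23
#114: 23→36
#121: 36→38
#128: 38→52
Sum = 11+23+36+38+52 = 160.
SPT 130, EDD 151, FIFO 160 → minimum 130.

130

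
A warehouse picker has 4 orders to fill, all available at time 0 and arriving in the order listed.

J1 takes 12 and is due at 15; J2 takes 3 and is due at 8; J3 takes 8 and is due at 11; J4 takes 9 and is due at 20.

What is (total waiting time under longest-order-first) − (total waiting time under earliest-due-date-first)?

LPT (decreasing processing time): J1 J4 J3 J2.
J1: waits 0, runs 0→12
J4: waits 12, runs 12→21
J3: waits 21, runs 21→29
J2: waits 29, runs 29→32
Sum = 0+12+21+29 = 62.
EDD (increasing due date): J2 J3 J1 J4.
J2: waits 0, runs 0→3
J3: waits 3, runs 3→11
J1: waits 11, runs 11→23
J4: waits 23, runs 23→32
Sum = 0+3+11+23 = 37.
Difference = 62 − 37 = 25.

25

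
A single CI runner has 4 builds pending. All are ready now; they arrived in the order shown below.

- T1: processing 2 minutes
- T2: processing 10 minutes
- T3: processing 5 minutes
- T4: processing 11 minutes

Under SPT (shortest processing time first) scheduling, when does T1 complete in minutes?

SPT (increasing processing time): T1 T3 T2 T4.
T1: 0→2

2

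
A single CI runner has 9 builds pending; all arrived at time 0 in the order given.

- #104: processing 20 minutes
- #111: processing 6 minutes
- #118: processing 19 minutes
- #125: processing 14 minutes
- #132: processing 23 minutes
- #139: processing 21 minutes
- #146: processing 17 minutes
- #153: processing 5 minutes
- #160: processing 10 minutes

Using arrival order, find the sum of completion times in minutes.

FIFO (arrival order): #104 #111 #118 #125 #132 #139 #146 #153 #160.
#104: 0→20
#111: 20→26
#118: 26→45
#125: 45→59
#132: 59→82
#139: 82→103
#146: 103→120
#153: 120→125
#160: 125→135
Sum = 20+26+45+59+82+103+120+125+135 = 715.

715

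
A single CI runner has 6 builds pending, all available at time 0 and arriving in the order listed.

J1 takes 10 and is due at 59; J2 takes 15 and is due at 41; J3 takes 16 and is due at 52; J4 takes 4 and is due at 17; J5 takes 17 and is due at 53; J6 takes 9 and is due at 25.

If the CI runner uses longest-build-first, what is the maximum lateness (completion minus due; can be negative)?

LPT (decreasing processing time): J5 J3 J2 J1 J6 J4.
J5: 0→17, due 53, lateness -36
J3: 17→33, due 52, lateness -19
J2: 33→48, due 41, lateness 7
J1: 48→58, due 59, lateness -1
J6: 58→67, due 25, lateness 42
J4: 67→71, due 17, lateness 54
Maximum = 54.

54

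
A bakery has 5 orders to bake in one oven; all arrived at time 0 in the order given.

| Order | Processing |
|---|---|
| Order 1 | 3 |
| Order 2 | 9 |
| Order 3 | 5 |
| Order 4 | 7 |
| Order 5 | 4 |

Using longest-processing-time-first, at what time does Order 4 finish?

LPT (decreasing processing time): Order 2 Order 4 Order 3 Order 5 Order 1.
Order 2: 0→9
Order 4: 9→16

16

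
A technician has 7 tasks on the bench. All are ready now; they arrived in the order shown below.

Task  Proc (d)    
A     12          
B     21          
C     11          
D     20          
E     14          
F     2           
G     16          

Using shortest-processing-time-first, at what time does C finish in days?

SPT (increasing processing time): F C A E G D B.
F: 0→2
C: 2→13

13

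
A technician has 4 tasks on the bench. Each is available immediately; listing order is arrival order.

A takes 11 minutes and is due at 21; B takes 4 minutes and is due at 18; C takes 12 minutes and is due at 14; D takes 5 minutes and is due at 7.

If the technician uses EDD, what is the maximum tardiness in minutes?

EDD (increasing due date): D C B A.
D: 0→5, due 7, tardiness 0
C: 5→17, due 14, tardiness 3
B: 17→21, due 18, tardiness 3
A: 21→32, due 21, tardiness 11
Maximum = 11.

11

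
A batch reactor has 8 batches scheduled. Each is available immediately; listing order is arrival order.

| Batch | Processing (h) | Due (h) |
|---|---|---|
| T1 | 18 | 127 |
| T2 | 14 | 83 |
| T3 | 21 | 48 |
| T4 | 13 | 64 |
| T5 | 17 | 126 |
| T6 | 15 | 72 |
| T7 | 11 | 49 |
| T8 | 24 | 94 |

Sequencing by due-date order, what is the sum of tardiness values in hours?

10

EDD (increasing due date): T3 T7 T4 T6 T2 T8 T5 T1.
T3: 0→21, due 48, tardiness 0
T7: 21→32, due 49, tardiness 0
T4: 32→45, due 64, tardiness 0
T6: 45→60, due 72, tardiness 0
T2: 60→74, due 83, tardiness 0
T8: 74→98, due 94, tardiness 4
T5: 98→115, due 126, tardiness 0
T1: 115→133, due 127, tardiness 6
Sum = 0+0+0+0+0+4+0+6 = 10.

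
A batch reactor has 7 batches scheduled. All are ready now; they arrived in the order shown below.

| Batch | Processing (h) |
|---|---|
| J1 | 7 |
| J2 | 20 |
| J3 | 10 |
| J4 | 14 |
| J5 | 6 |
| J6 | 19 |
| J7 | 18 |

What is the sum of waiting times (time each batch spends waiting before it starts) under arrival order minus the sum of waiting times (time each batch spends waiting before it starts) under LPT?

FIFO (arrival order): J1 J2 J3 J4 J5 J6 J7.
J1: waits 0, runs 0→7
J2: waits 7, runs 7→27
J3: waits 27, runs 27→37
J4: waits 37, runs 37→51
J5: waits 51, runs 51→57
J6: waits 57, runs 57→76
J7: waits 76, runs 76→94
Sum = 0+7+27+37+51+57+76 = 255.
LPT (decreasing processing time): J2 J6 J7 J4 J3 J1 J5.
J2: waits 0, runs 0→20
J6: waits 20, runs 20→39
J7: waits 39, runs 39→57
J4: waits 57, runs 57→71
J3: waits 71, runs 71→81
J1: waits 81, runs 81→88
J5: waits 88, runs 88→94
Sum = 0+20+39+57+71+81+88 = 356.
Difference = 255 − 356 = -101.

-101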